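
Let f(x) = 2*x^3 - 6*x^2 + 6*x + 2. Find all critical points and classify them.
f'(x) = 6*x^2 - 12*x + 6

Solve f'(x) = 0:
  Factor: 6*x^2 - 12*x + 6 = 6*(x - 1)^2 = 0.
  ⇒ x = 1

f''(x) = 12*x - 12
Second-derivative test at each critical point:
  f''(1) = 0, so the second-derivative test is inconclusive; use the first-derivative test: f'(3/4) = 0.3750, f'(5/4) = 0.3750 — f' is positive on both sides (no sign change) → neither a local maximum nor a local minimum

Critical points: x = 1 (neither)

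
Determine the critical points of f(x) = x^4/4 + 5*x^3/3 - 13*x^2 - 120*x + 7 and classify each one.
f'(x) = x^3 + 5*x^2 - 26*x - 120

Solve f'(x) = 0:
  Factor: x^3 + 5*x^2 - 26*x - 120 = (x - 5)*(x + 4)*(x + 6) = 0.
  ⇒ x = -6, -4, 5

f''(x) = 3*x^2 + 10*x - 26
Second-derivative test at each critical point:
  f''(-6) = 22 > 0 → local minimum
  f''(-4) = -18 < 0 → local maximum
  f''(5) = 99 > 0 → local minimum

Critical points: x = -6 (local minimum); x = -4 (local maximum); x = 5 (local minimum)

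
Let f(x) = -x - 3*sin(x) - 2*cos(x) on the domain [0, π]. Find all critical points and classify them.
f'(x) = 2*sin(x) - 3*cos(x) - 1

Solve f'(x) = 0 on [0, π]:
  f'(x) = 0 ⇔ 2*sin(x) - 3*cos(x) = 1. Write the left side as R·cos(x + φ) with R = √((-3)² + (-2)²) = sqrt(13), cos φ = -3*sqrt(13)/13, sin φ = -2*sqrt(13)/13; then cos(x + φ) = sqrt(13)/13. Solve for x and keep the solutions lying in [0, π].
  ⇒ x = atan((2 + 6*sqrt(3))/(-3 + 4*sqrt(3))) ≈ 1.2638

f''(x) = 3*sin(x) + 2*cos(x)
Second-derivative test at each critical point:
  f''(1.2638) = 3.4641 > 0 → local minimum

Critical points: x = atan((2 + 6*sqrt(3))/(-3 + 4*sqrt(3))) ≈ 1.2638 (local minimum)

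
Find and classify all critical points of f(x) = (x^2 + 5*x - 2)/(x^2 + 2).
f'(x) = (-5*x^2 + 8*x + 10)/(x^4 + 4*x^2 + 4)

Solve f'(x) = 0:
  f'(x) = -(5*x^2 - 8*x - 10)/(x^2 + 2)^2; the denominator is positive wherever f is defined, so f'(x) = 0 ⇔ -5*x^2 + 8*x + 10 = 0.
  5*x^2 - 8*x - 10 = 0 has no rational roots; quadratic formula: x = (8 ± √264)/10.
  ⇒ x = 4/5 - sqrt(66)/5 ≈ -0.8248, 4/5 + sqrt(66)/5 ≈ 2.4248

f''(x) = 2*(5*x^3 - 12*x^2 - 30*x + 8)/(x^6 + 6*x^4 + 12*x^2 + 8)
Second-derivative test at each critical point:
  f''(-0.8248) = 2.2617 > 0 → local minimum
  f''(2.4248) = -0.2617 < 0 → local maximum

Critical points: x = 4/5 - sqrt(66)/5 ≈ -0.8248 (local minimum); x = 4/5 + sqrt(66)/5 ≈ 2.4248 (local maximum)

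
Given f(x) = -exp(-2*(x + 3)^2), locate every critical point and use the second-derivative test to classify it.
f'(x) = 4*(x + 3)*exp(-2*(x + 3)^2)

Solve f'(x) = 0:
  f'(x) = (4*x + 12)·exp(-2*(x + 3)^2) and exp(-2*(x + 3)^2) > 0 for every x, so f'(x) = 0 ⇔ 4*x + 12 = 0.
  Factor: 4*x + 12 = 4*(x + 3) = 0.
  ⇒ x = -3

f''(x) = 4*(1 - 4*(x + 3)^2)*exp(-2*(x + 3)^2)
Second-derivative test at each critical point:
  f''(-3) = 4 > 0 → local minimum

Critical points: x = -3 (local minimum)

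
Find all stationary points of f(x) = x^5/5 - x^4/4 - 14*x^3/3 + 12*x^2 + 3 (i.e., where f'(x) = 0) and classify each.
f'(x) = x*(x^3 - x^2 - 14*x + 24)

Solve f'(x) = 0:
  Factor: x^4 - x^3 - 14*x^2 + 24*x = x*(x - 3)*(x - 2)*(x + 4) = 0.
  ⇒ x = -4, 0, 2, 3

f''(x) = 4*x^3 - 3*x^2 - 28*x + 24
Second-derivative test at each critical point:
  f''(-4) = -168 < 0 → local maximum
  f''(0) = 24 > 0 → local minimum
  f''(2) = -12 < 0 → local maximum
  f''(3) = 21 > 0 → local minimum

Critical points: x = -4 (local maximum); x = 0 (local minimum); x = 2 (local maximum); x = 3 (local minimum)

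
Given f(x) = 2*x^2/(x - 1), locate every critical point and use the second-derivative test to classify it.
f'(x) = 2*x*(x - 2)/(x^2 - 2*x + 1)

Solve f'(x) = 0:
  f'(x) = 2*x*(x - 2)/(x - 1)^2; the denominator is positive wherever f is defined, so f'(x) = 0 ⇔ 2*x^2 - 4*x = 0.
  Factor: 2*x^2 - 4*x = 2*x*(x - 2) = 0.
  ⇒ x = 0, 2

f''(x) = 4/(x^3 - 3*x^2 + 3*x - 1)
Second-derivative test at each critical point:
  f''(0) = -4 < 0 → local maximum
  f''(2) = 4 > 0 → local minimum

Critical points: x = 0 (local maximum); x = 2 (local minimum)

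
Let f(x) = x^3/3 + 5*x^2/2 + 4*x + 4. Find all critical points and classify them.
f'(x) = x^2 + 5*x + 4

Solve f'(x) = 0:
  Factor: x^2 + 5*x + 4 = (x + 1)*(x + 4) = 0.
  ⇒ x = -4, -1

f''(x) = 2*x + 5
Second-derivative test at each critical point:
  f''(-4) = -3 < 0 → local maximum
  f''(-1) = 3 > 0 → local minimum

Critical points: x = -4 (local maximum); x = -1 (local minimum)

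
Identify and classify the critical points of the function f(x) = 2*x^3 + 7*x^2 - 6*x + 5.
f'(x) = 6*x^2 + 14*x - 6

Solve f'(x) = 0:
  Factor: 6*x^2 + 14*x - 6 = 2*(3*x^2 + 7*x - 3); 3*x^2 + 7*x - 3 = 0 has no rational roots; quadratic formula: x = (-7 ± √85)/6.
  ⇒ x = -sqrt(85)/6 - 7/6 ≈ -2.7033, -7/6 + sqrt(85)/6 ≈ 0.3699

f''(x) = 12*x + 14
Second-derivative test at each critical point:
  f''(-2.7033) = -18.4391 < 0 → local maximum
  f''(0.3699) = 18.4391 > 0 → local minimum

Critical points: x = -sqrt(85)/6 - 7/6 ≈ -2.7033 (local maximum); x = -7/6 + sqrt(85)/6 ≈ 0.3699 (local minimum)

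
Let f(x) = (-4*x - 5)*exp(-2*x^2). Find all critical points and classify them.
f'(x) = 4*(x*(4*x + 5) - 1)*exp(-2*x^2)

Solve f'(x) = 0:
  f'(x) = (16*x^2 + 20*x - 4)·exp(-2*x^2) and exp(-2*x^2) > 0 for every x, so f'(x) = 0 ⇔ 16*x^2 + 20*x - 4 = 0.
  Factor: 16*x^2 + 20*x - 4 = 4*(4*x^2 + 5*x - 1); 4*x^2 + 5*x - 1 = 0 has no rational roots; quadratic formula: x = (-5 ± √41)/8.
  ⇒ x = -sqrt(41)/8 - 5/8 ≈ -1.4254, -5/8 + sqrt(41)/8 ≈ 0.1754

f''(x) = 4*(-16*x^3 - 20*x^2 + 12*x + 5)*exp(-2*x^2)
Second-derivative test at each critical point:
  f''(-1.4254) = -0.4403 < 0 → local maximum
  f''(0.1754) = 24.0842 > 0 → local minimum

Critical points: x = -sqrt(41)/8 - 5/8 ≈ -1.4254 (local maximum); x = -5/8 + sqrt(41)/8 ≈ 0.1754 (local minimum)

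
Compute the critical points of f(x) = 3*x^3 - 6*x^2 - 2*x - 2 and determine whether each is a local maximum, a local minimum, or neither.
f'(x) = 9*x^2 - 12*x - 2

Solve f'(x) = 0:
  9*x^2 - 12*x - 2 = 0 has no rational roots; quadratic formula: x = (12 ± √216)/18.
  ⇒ x = 2/3 - sqrt(6)/3 ≈ -0.1498, 2/3 + sqrt(6)/3 ≈ 1.4832

f''(x) = 18*x - 12
Second-derivative test at each critical point:
  f''(-0.1498) = -14.6969 < 0 → local maximum
  f''(1.4832) = 14.6969 > 0 → local minimum

Critical points: x = 2/3 - sqrt(6)/3 ≈ -0.1498 (local maximum); x = 2/3 + sqrt(6)/3 ≈ 1.4832 (local minimum)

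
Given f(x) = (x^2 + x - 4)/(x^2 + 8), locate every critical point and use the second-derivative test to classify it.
f'(x) = (-x^2 + 24*x + 8)/(x^4 + 16*x^2 + 64)

Solve f'(x) = 0:
  f'(x) = -(x^2 - 24*x - 8)/(x^2 + 8)^2; the denominator is positive wherever f is defined, so f'(x) = 0 ⇔ -x^2 + 24*x + 8 = 0.
  x^2 - 24*x - 8 = 0 has no rational roots; quadratic formula: x = (24 ± √608)/2.
  ⇒ x = 12 - 2*sqrt(38) ≈ -0.3288, 12 + 2*sqrt(38) ≈ 24.3288

f''(x) = 2*(x^3 - 36*x^2 - 24*x + 96)/(x^6 + 24*x^4 + 192*x^2 + 512)
Second-derivative test at each critical point:
  f''(-0.3288) = 0.3751 > 0 → local minimum
  f''(24.3288) = -6.852e-05 < 0 → local maximum

Critical points: x = 12 - 2*sqrt(38) ≈ -0.3288 (local minimum); x = 12 + 2*sqrt(38) ≈ 24.3288 (local maximum)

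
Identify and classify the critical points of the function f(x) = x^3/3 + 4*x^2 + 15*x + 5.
f'(x) = x^2 + 8*x + 15

Solve f'(x) = 0:
  Factor: x^2 + 8*x + 15 = (x + 3)*(x + 5) = 0.
  ⇒ x = -5, -3

f''(x) = 2*x + 8
Second-derivative test at each critical point:
  f''(-5) = -2 < 0 → local maximum
  f''(-3) = 2 > 0 → local minimum

Critical points: x = -5 (local maximum); x = -3 (local minimum)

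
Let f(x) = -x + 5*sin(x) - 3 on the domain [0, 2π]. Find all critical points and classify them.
f'(x) = 5*cos(x) - 1

Solve f'(x) = 0 on [0, 2π]:
  f'(x) = 0 ⇔ cos(x) = 1/5, i.e. x = ±arccos(1/5) + 2nπ; keep the solutions lying in [0, 2π].
  ⇒ x = acos(1/5) ≈ 1.3694, -acos(1/5) + 2*pi ≈ 4.9137

f''(x) = -5*sin(x)
Second-derivative test at each critical point:
  f''(1.3694) = -4.8990 < 0 → local maximum
  f''(4.9137) = 4.8990 > 0 → local minimum

Critical points: x = acos(1/5) ≈ 1.3694 (local maximum); x = -acos(1/5) + 2*pi ≈ 4.9137 (local minimum)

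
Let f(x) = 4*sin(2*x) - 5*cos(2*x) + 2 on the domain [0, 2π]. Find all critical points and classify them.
f'(x) = 10*sin(2*x) + 8*cos(2*x)

Solve f'(x) = 0 on [0, 2π]:
  f'(x) = 0 ⇔ 4*cos(2*x) = -5*sin(2*x) ⇔ tan(2*x) = -4/5, i.e. 2*x = arctan(-4/5) + nπ; keep the solutions lying in [0, 2π].
  ⇒ x = -atan(4/5)/2 + pi/2 ≈ 1.2334, pi - atan(4/5)/2 ≈ 2.8042, -atan(4/5)/2 + 3*pi/2 ≈ 4.3750, -atan(4/5)/2 + 2*pi ≈ 5.9458

f''(x) = -16*sin(2*x) + 20*cos(2*x)
Second-derivative test at each critical point:
  f''(1.2334) = -25.6125 < 0 → local maximum
  f''(2.8042) = 25.6125 > 0 → local minimum
  f''(4.3750) = -25.6125 < 0 → local maximum
  f''(5.9458) = 25.6125 > 0 → local minimum

Critical points: x = -atan(4/5)/2 + pi/2 ≈ 1.2334 (local maximum); x = pi - atan(4/5)/2 ≈ 2.8042 (local minimum); x = -atan(4/5)/2 + 3*pi/2 ≈ 4.3750 (local maximum); x = -atan(4/5)/2 + 2*pi ≈ 5.9458 (local minimum)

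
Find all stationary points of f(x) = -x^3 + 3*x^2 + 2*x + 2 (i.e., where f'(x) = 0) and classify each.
f'(x) = -3*x^2 + 6*x + 2

Solve f'(x) = 0:
  3*x^2 - 6*x - 2 = 0 has no rational roots; quadratic formula: x = (6 ± √60)/6.
  ⇒ x = 1 - sqrt(15)/3 ≈ -0.2910, 1 + sqrt(15)/3 ≈ 2.2910

f''(x) = 6 - 6*x
Second-derivative test at each critical point:
  f''(-0.2910) = 7.7460 > 0 → local minimum
  f''(2.2910) = -7.7460 < 0 → local maximum

Critical points: x = 1 - sqrt(15)/3 ≈ -0.2910 (local minimum); x = 1 + sqrt(15)/3 ≈ 2.2910 (local maximum)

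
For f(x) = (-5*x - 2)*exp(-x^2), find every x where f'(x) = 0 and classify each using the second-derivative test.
f'(x) = (2*x*(5*x + 2) - 5)*exp(-x^2)

Solve f'(x) = 0:
  f'(x) = (10*x^2 + 4*x - 5)·exp(-x^2) and exp(-x^2) > 0 for every x, so f'(x) = 0 ⇔ 10*x^2 + 4*x - 5 = 0.
  10*x^2 + 4*x - 5 = 0 has no rational roots; quadratic formula: x = (-4 ± √216)/20.
  ⇒ x = -3*sqrt(6)/10 - 1/5 ≈ -0.9348, -1/5 + 3*sqrt(6)/10 ≈ 0.5348

f''(x) = 2*(-10*x^3 - 4*x^2 + 15*x + 2)*exp(-x^2)
Second-derivative test at each critical point:
  f''(-0.9348) = -6.1331 < 0 → local maximum
  f''(0.5348) = 11.0406 > 0 → local minimum

Critical points: x = -3*sqrt(6)/10 - 1/5 ≈ -0.9348 (local maximum); x = -1/5 + 3*sqrt(6)/10 ≈ 0.5348 (local minimum)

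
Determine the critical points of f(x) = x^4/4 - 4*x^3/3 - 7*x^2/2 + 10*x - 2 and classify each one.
f'(x) = x^3 - 4*x^2 - 7*x + 10

Solve f'(x) = 0:
  Factor: x^3 - 4*x^2 - 7*x + 10 = (x - 5)*(x - 1)*(x + 2) = 0.
  ⇒ x = -2, 1, 5

f''(x) = 3*x^2 - 8*x - 7
Second-derivative test at each critical point:
  f''(-2) = 21 > 0 → local minimum
  f''(1) = -12 < 0 → local maximum
  f''(5) = 28 > 0 → local minimum

Critical points: x = -2 (local minimum); x = 1 (local maximum); x = 5 (local minimum)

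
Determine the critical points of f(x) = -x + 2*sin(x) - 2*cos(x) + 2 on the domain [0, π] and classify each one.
f'(x) = 2*sqrt(2)*sin(x + pi/4) - 1

Solve f'(x) = 0 on [0, π]:
  f'(x) = 0 ⇔ 2*sin(x) + 2*cos(x) = 1. Write the left side as R·cos(x + φ) with R = √(2² + (-2)²) = 2*sqrt(2), cos φ = sqrt(2)/2, sin φ = -sqrt(2)/2; then cos(x + φ) = sqrt(2)/4. Solve for x and keep the solutions lying in [0, π].
  ⇒ x = atan((1 + sqrt(7))/(1 - sqrt(7))) + pi ≈ 1.9948

f''(x) = 2*sqrt(2)*cos(x + pi/4)
Second-derivative test at each critical point:
  f''(1.9948) = -2.6458 < 0 → local maximum

Critical points: x = atan((1 + sqrt(7))/(1 - sqrt(7))) + pi ≈ 1.9948 (local maximum)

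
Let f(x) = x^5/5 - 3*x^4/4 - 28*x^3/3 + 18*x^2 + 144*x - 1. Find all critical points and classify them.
f'(x) = x^4 - 3*x^3 - 28*x^2 + 36*x + 144

Solve f'(x) = 0:
  Factor: x^4 - 3*x^3 - 28*x^2 + 36*x + 144 = (x - 6)*(x - 3)*(x + 2)*(x + 4) = 0.
  ⇒ x = -4, -2, 3, 6

f''(x) = 4*x^3 - 9*x^2 - 56*x + 36
Second-derivative test at each critical point:
  f''(-4) = -140 < 0 → local maximum
  f''(-2) = 80 > 0 → local minimum
  f''(3) = -105 < 0 → local maximum
  f''(6) = 240 > 0 → local minimum

Critical points: x = -4 (local maximum); x = -2 (local minimum); x = 3 (local maximum); x = 6 (local minimum)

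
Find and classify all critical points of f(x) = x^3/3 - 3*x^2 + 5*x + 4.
f'(x) = x^2 - 6*x + 5

Solve f'(x) = 0:
  Factor: x^2 - 6*x + 5 = (x - 5)*(x - 1) = 0.
  ⇒ x = 1, 5

f''(x) = 2*x - 6
Second-derivative test at each critical point:
  f''(1) = -4 < 0 → local maximum
  f''(5) = 4 > 0 → local minimum

Critical points: x = 1 (local maximum); x = 5 (local minimum)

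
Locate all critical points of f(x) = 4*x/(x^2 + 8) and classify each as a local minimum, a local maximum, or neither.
f'(x) = 4*(8 - x^2)/(x^4 + 16*x^2 + 64)

Solve f'(x) = 0:
  f'(x) = -4*(x^2 - 8)/(x^2 + 8)^2; the denominator is positive wherever f is defined, so f'(x) = 0 ⇔ 32 - 4*x^2 = 0.
  Factor: 32 - 4*x^2 = -4*(x^2 - 8); x^2 - 8 = 0 has no rational roots; quadratic formula: x = (0 ± √32)/2.
  ⇒ x = -2*sqrt(2) ≈ -2.8284, 2*sqrt(2) ≈ 2.8284

f''(x) = 8*x*(x^2 - 24)/(x^2 + 8)^3
Second-derivative test at each critical point:
  f''(-2.8284) = 0.0884 > 0 → local minimum
  f''(2.8284) = -0.0884 < 0 → local maximum

Critical points: x = -2*sqrt(2) ≈ -2.8284 (local minimum); x = 2*sqrt(2) ≈ 2.8284 (local maximum)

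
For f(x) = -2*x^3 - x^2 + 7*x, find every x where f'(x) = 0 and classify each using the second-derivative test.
f'(x) = -6*x^2 - 2*x + 7

Solve f'(x) = 0:
  6*x^2 + 2*x - 7 = 0 has no rational roots; quadratic formula: x = (-2 ± √172)/12.
  ⇒ x = -sqrt(43)/6 - 1/6 ≈ -1.2596, -1/6 + sqrt(43)/6 ≈ 0.9262

f''(x) = -12*x - 2
Second-derivative test at each critical point:
  f''(-1.2596) = 13.1149 > 0 → local minimum
  f''(0.9262) = -13.1149 < 0 → local maximum

Critical points: x = -sqrt(43)/6 - 1/6 ≈ -1.2596 (local minimum); x = -1/6 + sqrt(43)/6 ≈ 0.9262 (local maximum)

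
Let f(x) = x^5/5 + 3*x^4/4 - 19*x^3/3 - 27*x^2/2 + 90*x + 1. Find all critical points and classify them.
f'(x) = x^4 + 3*x^3 - 19*x^2 - 27*x + 90

Solve f'(x) = 0:
  Factor: x^4 + 3*x^3 - 19*x^2 - 27*x + 90 = (x - 3)*(x - 2)*(x + 3)*(x + 5) = 0.
  ⇒ x = -5, -3, 2, 3

f''(x) = 4*x^3 + 9*x^2 - 38*x - 27
Second-derivative test at each critical point:
  f''(-5) = -112 < 0 → local maximum
  f''(-3) = 60 > 0 → local minimum
  f''(2) = -35 < 0 → local maximum
  f''(3) = 48 > 0 → local minimum

Critical points: x = -5 (local maximum); x = -3 (local minimum); x = 2 (local maximum); x = 3 (local minimum)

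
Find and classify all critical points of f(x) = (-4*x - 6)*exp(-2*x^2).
f'(x) = 4*(2*x*(2*x + 3) - 1)*exp(-2*x^2)

Solve f'(x) = 0:
  f'(x) = (16*x^2 + 24*x - 4)·exp(-2*x^2) and exp(-2*x^2) > 0 for every x, so f'(x) = 0 ⇔ 16*x^2 + 24*x - 4 = 0.
  Factor: 16*x^2 + 24*x - 4 = 4*(4*x^2 + 6*x - 1); 4*x^2 + 6*x - 1 = 0 has no rational roots; quadratic formula: x = (-6 ± √52)/8.
  ⇒ x = -sqrt(13)/4 - 3/4 ≈ -1.6514, -3/4 + sqrt(13)/4 ≈ 0.1514

f''(x) = 8*(-8*x^3 - 12*x^2 + 6*x + 3)*exp(-2*x^2)
Second-derivative test at each critical point:
  f''(-1.6514) = -0.1234 < 0 → local maximum
  f''(0.1514) = 27.5521 > 0 → local minimum

Critical points: x = -sqrt(13)/4 - 3/4 ≈ -1.6514 (local maximum); x = -3/4 + sqrt(13)/4 ≈ 0.1514 (local minimum)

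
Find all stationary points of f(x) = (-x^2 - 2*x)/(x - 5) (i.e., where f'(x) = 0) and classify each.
f'(x) = (-x^2 + 10*x + 10)/(x^2 - 10*x + 25)

Solve f'(x) = 0:
  f'(x) = -(x^2 - 10*x - 10)/(x - 5)^2; the denominator is positive wherever f is defined, so f'(x) = 0 ⇔ -x^2 + 10*x + 10 = 0.
  x^2 - 10*x - 10 = 0 has no rational roots; quadratic formula: x = (10 ± √140)/2.
  ⇒ x = 5 - sqrt(35) ≈ -0.9161, 5 + sqrt(35) ≈ 10.9161

f''(x) = -70/(x^3 - 15*x^2 + 75*x - 125)
Second-derivative test at each critical point:
  f''(-0.9161) = 0.3381 > 0 → local minimum
  f''(10.9161) = -0.3381 < 0 → local maximum

Critical points: x = 5 - sqrt(35) ≈ -0.9161 (local minimum); x = 5 + sqrt(35) ≈ 10.9161 (local maximum)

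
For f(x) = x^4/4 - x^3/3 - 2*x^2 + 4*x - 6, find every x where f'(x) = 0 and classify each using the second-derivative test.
f'(x) = x^3 - x^2 - 4*x + 4

Solve f'(x) = 0:
  Factor: x^3 - x^2 - 4*x + 4 = (x - 2)*(x - 1)*(x + 2) = 0.
  ⇒ x = -2, 1, 2

f''(x) = 3*x^2 - 2*x - 4
Second-derivative test at each critical point:
  f''(-2) = 12 > 0 → local minimum
  f''(1) = -3 < 0 → local maximum
  f''(2) = 4 > 0 → local minimum

Critical points: x = -2 (local minimum); x = 1 (local maximum); x = 2 (local minimum)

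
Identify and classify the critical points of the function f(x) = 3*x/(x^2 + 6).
f'(x) = 3*(6 - x^2)/(x^4 + 12*x^2 + 36)

Solve f'(x) = 0:
  f'(x) = -3*(x^2 - 6)/(x^2 + 6)^2; the denominator is positive wherever f is defined, so f'(x) = 0 ⇔ 18 - 3*x^2 = 0.
  Factor: 18 - 3*x^2 = -3*(x^2 - 6); x^2 - 6 = 0 has no rational roots; quadratic formula: x = (0 ± √24)/2.
  ⇒ x = -sqrt(6) ≈ -2.4495, sqrt(6) ≈ 2.4495

f''(x) = 6*x*(x^2 - 18)/(x^2 + 6)^3
Second-derivative test at each critical point:
  f''(-2.4495) = 0.1021 > 0 → local minimum
  f''(2.4495) = -0.1021 < 0 → local maximum

Critical points: x = -sqrt(6) ≈ -2.4495 (local minimum); x = sqrt(6) ≈ 2.4495 (local maximum)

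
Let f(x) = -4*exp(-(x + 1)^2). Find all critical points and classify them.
f'(x) = 8*(x + 1)*exp(-(x + 1)^2)

Solve f'(x) = 0:
  f'(x) = (8*x + 8)·exp(-(x + 1)^2) and exp(-(x + 1)^2) > 0 for every x, so f'(x) = 0 ⇔ 8*x + 8 = 0.
  Factor: 8*x + 8 = 8*(x + 1) = 0.
  ⇒ x = -1

f''(x) = 8*(1 - 2*(x + 1)^2)*exp(-(x + 1)^2)
Second-derivative test at each critical point:
  f''(-1) = 8 > 0 → local minimum

Critical points: x = -1 (local minimum)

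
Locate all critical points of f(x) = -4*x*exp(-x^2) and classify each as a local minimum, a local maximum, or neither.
f'(x) = 4*(2*x^2 - 1)*exp(-x^2)

Solve f'(x) = 0:
  f'(x) = (8*x^2 - 4)·exp(-x^2) and exp(-x^2) > 0 for every x, so f'(x) = 0 ⇔ 8*x^2 - 4 = 0.
  Factor: 8*x^2 - 4 = 4*(2*x^2 - 1); 2*x^2 - 1 = 0 has no rational roots; quadratic formula: x = (0 ± √8)/4.
  ⇒ x = -sqrt(2)/2 ≈ -0.7071, sqrt(2)/2 ≈ 0.7071

f''(x) = (-16*x^3 + 24*x)*exp(-x^2)
Second-derivative test at each critical point:
  f''(-0.7071) = -6.8621 < 0 → local maximum
  f''(0.7071) = 6.8621 > 0 → local minimum

Critical points: x = -sqrt(2)/2 ≈ -0.7071 (local maximum); x = sqrt(2)/2 ≈ 0.7071 (local minimum)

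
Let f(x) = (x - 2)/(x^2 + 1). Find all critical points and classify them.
f'(x) = (x^2 - 2*x*(x - 2) + 1)/(x^2 + 1)^2

Solve f'(x) = 0:
  f'(x) = -(x^2 - 4*x - 1)/(x^2 + 1)^2; the denominator is positive wherever f is defined, so f'(x) = 0 ⇔ -x^2 + 4*x + 1 = 0.
  x^2 - 4*x - 1 = 0 has no rational roots; quadratic formula: x = (4 ± √20)/2.
  ⇒ x = 2 - sqrt(5) ≈ -0.2361, 2 + sqrt(5) ≈ 4.2361

f''(x) = 2*(4*x^2*(x - 2) + (2 - 3*x)*(x^2 + 1))/(x^2 + 1)^3
Second-derivative test at each critical point:
  f''(-0.2361) = 4.0125 > 0 → local minimum
  f''(4.2361) = -0.0125 < 0 → local maximum

Critical points: x = 2 - sqrt(5) ≈ -0.2361 (local minimum); x = 2 + sqrt(5) ≈ 4.2361 (local maximum)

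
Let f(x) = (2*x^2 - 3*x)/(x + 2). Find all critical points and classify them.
f'(x) = 2*(x^2 + 4*x - 3)/(x^2 + 4*x + 4)

Solve f'(x) = 0:
  f'(x) = 2*(x^2 + 4*x - 3)/(x + 2)^2; the denominator is positive wherever f is defined, so f'(x) = 0 ⇔ 2*x^2 + 8*x - 6 = 0.
  Factor: 2*x^2 + 8*x - 6 = 2*(x^2 + 4*x - 3); x^2 + 4*x - 3 = 0 has no rational roots; quadratic formula: x = (-4 ± √28)/2.
  ⇒ x = -sqrt(7) - 2 ≈ -4.6458, -2 + sqrt(7) ≈ 0.6458

f''(x) = 28/(x^3 + 6*x^2 + 12*x + 8)
Second-derivative test at each critical point:
  f''(-4.6458) = -1.5119 < 0 → local maximum
  f''(0.6458) = 1.5119 > 0 → local minimum

Critical points: x = -sqrt(7) - 2 ≈ -4.6458 (local maximum); x = -2 + sqrt(7) ≈ 0.6458 (local minimum)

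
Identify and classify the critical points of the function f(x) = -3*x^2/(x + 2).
f'(x) = 3*x*(-x - 4)/(x + 2)^2

Solve f'(x) = 0:
  f'(x) = -3*x*(x + 4)/(x + 2)^2; the denominator is positive wherever f is defined, so f'(x) = 0 ⇔ -3*x^2 - 12*x = 0.
  Factor: -3*x^2 - 12*x = -3*x*(x + 4) = 0.
  ⇒ x = -4, 0

f''(x) = -24/(x^3 + 6*x^2 + 12*x + 8)
Second-derivative test at each critical point:
  f''(-4) = 3 > 0 → local minimum
  f''(0) = -3 < 0 → local maximum

Critical points: x = -4 (local minimum); x = 0 (local maximum)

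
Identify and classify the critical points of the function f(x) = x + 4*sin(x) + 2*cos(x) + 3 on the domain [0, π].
f'(x) = -2*sin(x) + 4*cos(x) + 1

Solve f'(x) = 0 on [0, π]:
  f'(x) = 0 ⇔ -2*sin(x) + 4*cos(x) = -1. Write the left side as R·cos(x + φ) with R = √(4² + 2²) = 2*sqrt(5), cos φ = 2*sqrt(5)/5, sin φ = sqrt(5)/5; then cos(x + φ) = -sqrt(5)/10. Solve for x and keep the solutions lying in [0, π].
  ⇒ x = atan((1 + 2*sqrt(19))/(-2 + sqrt(19))) ≈ 1.3327

f''(x) = -4*sin(x) - 2*cos(x)
Second-derivative test at each critical point:
  f''(1.3327) = -4.3589 < 0 → local maximum

Critical points: x = atan((1 + 2*sqrt(19))/(-2 + sqrt(19))) ≈ 1.3327 (local maximum)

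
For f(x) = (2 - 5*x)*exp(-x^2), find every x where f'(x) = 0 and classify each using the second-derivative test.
f'(x) = (2*x*(5*x - 2) - 5)*exp(-x^2)

Solve f'(x) = 0:
  f'(x) = (10*x^2 - 4*x - 5)·exp(-x^2) and exp(-x^2) > 0 for every x, so f'(x) = 0 ⇔ 10*x^2 - 4*x - 5 = 0.
  10*x^2 - 4*x - 5 = 0 has no rational roots; quadratic formula: x = (4 ± √216)/20.
  ⇒ x = 1/5 - 3*sqrt(6)/10 ≈ -0.5348, 1/5 + 3*sqrt(6)/10 ≈ 0.9348

f''(x) = 2*(2*x^2*(2 - 5*x) + 15*x - 2)*exp(-x^2)
Second-derivative test at each critical point:
  f''(-0.5348) = -11.0406 < 0 → local maximum
  f''(0.9348) = 6.1331 > 0 → local minimum

Critical points: x = 1/5 - 3*sqrt(6)/10 ≈ -0.5348 (local maximum); x = 1/5 + 3*sqrt(6)/10 ≈ 0.9348 (local minimum)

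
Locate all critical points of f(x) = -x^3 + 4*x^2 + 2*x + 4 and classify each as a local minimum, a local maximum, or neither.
f'(x) = -3*x^2 + 8*x + 2

Solve f'(x) = 0:
  3*x^2 - 8*x - 2 = 0 has no rational roots; quadratic formula: x = (8 ± √88)/6.
  ⇒ x = 4/3 - sqrt(22)/3 ≈ -0.2301, 4/3 + sqrt(22)/3 ≈ 2.8968

f''(x) = 8 - 6*x
Second-derivative test at each critical point:
  f''(-0.2301) = 9.3808 > 0 → local minimum
  f''(2.8968) = -9.3808 < 0 → local maximum

Critical points: x = 4/3 - sqrt(22)/3 ≈ -0.2301 (local minimum); x = 4/3 + sqrt(22)/3 ≈ 2.8968 (local maximum)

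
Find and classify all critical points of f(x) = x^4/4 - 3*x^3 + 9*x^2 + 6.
f'(x) = x*(x^2 - 9*x + 18)

Solve f'(x) = 0:
  Factor: x^3 - 9*x^2 + 18*x = x*(x - 6)*(x - 3) = 0.
  ⇒ x = 0, 3, 6

f''(x) = 3*x^2 - 18*x + 18
Second-derivative test at each critical point:
  f''(0) = 18 > 0 → local minimum
  f''(3) = -9 < 0 → local maximum
  f''(6) = 18 > 0 → local minimum

Critical points: x = 0 (local minimum); x = 3 (local maximum); x = 6 (local minimum)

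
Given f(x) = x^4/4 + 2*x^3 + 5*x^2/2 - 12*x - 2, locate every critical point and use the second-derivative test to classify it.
f'(x) = x^3 + 6*x^2 + 5*x - 12

Solve f'(x) = 0:
  Factor: x^3 + 6*x^2 + 5*x - 12 = (x - 1)*(x + 3)*(x + 4) = 0.
  ⇒ x = -4, -3, 1

f''(x) = 3*x^2 + 12*x + 5
Second-derivative test at each critical point:
  f''(-4) = 5 > 0 → local minimum
  f''(-3) = -4 < 0 → local maximum
  f''(1) = 20 > 0 → local minimum

Critical points: x = -4 (local minimum); x = -3 (local maximum); x = 1 (local minimum)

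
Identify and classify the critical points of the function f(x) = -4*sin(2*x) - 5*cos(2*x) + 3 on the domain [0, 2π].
f'(x) = 10*sin(2*x) - 8*cos(2*x)

Solve f'(x) = 0 on [0, 2π]:
  f'(x) = 0 ⇔ -4*cos(2*x) = -5*sin(2*x) ⇔ tan(2*x) = 4/5, i.e. 2*x = arctan(4/5) + nπ; keep the solutions lying in [0, 2π].
  ⇒ x = atan(4/5)/2 ≈ 0.3374, atan(4/5)/2 + pi/2 ≈ 1.9082, atan(4/5)/2 + pi ≈ 3.4790, atan(4/5)/2 + 3*pi/2 ≈ 5.0498

f''(x) = 16*sin(2*x) + 20*cos(2*x)
Second-derivative test at each critical point:
  f''(0.3374) = 25.6125 > 0 → local minimum
  f''(1.9082) = -25.6125 < 0 → local maximum
  f''(3.4790) = 25.6125 > 0 → local minimum
  f''(5.0498) = -25.6125 < 0 → local maximum

Critical points: x = atan(4/5)/2 ≈ 0.3374 (local minimum); x = atan(4/5)/2 + pi/2 ≈ 1.9082 (local maximum); x = atan(4/5)/2 + pi ≈ 3.4790 (local minimum); x = atan(4/5)/2 + 3*pi/2 ≈ 5.0498 (local maximum)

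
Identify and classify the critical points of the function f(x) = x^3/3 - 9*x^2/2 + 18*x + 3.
f'(x) = x^2 - 9*x + 18

Solve f'(x) = 0:
  Factor: x^2 - 9*x + 18 = (x - 6)*(x - 3) = 0.
  ⇒ x = 3, 6

f''(x) = 2*x - 9
Second-derivative test at each critical point:
  f''(3) = -3 < 0 → local maximum
  f''(6) = 3 > 0 → local minimum

Critical points: x = 3 (local maximum); x = 6 (local minimum)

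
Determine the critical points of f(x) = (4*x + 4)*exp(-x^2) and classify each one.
f'(x) = 4*(-2*x*(x + 1) + 1)*exp(-x^2)

Solve f'(x) = 0:
  f'(x) = (-8*x^2 - 8*x + 4)·exp(-x^2) and exp(-x^2) > 0 for every x, so f'(x) = 0 ⇔ -8*x^2 - 8*x + 4 = 0.
  Factor: -8*x^2 - 8*x + 4 = -4*(2*x^2 + 2*x - 1); 2*x^2 + 2*x - 1 = 0 has no rational roots; quadratic formula: x = (-2 ± √12)/4.
  ⇒ x = -sqrt(3)/2 - 1/2 ≈ -1.3660, -1/2 + sqrt(3)/2 ≈ 0.3660

f''(x) = 8*(2*x^2*(x + 1) - 3*x - 1)*exp(-x^2)
Second-derivative test at each critical point:
  f''(-1.3660) = 2.1441 > 0 → local minimum
  f''(0.3660) = -12.1190 < 0 → local maximum

Critical points: x = -sqrt(3)/2 - 1/2 ≈ -1.3660 (local minimum); x = -1/2 + sqrt(3)/2 ≈ 0.3660 (local maximum)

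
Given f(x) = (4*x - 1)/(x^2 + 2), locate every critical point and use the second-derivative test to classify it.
f'(x) = 2*(-2*x^2 + x + 4)/(x^4 + 4*x^2 + 4)

Solve f'(x) = 0:
  f'(x) = -2*(2*x^2 - x - 4)/(x^2 + 2)^2; the denominator is positive wherever f is defined, so f'(x) = 0 ⇔ -4*x^2 + 2*x + 8 = 0.
  Factor: -4*x^2 + 2*x + 8 = -2*(2*x^2 - x - 4); 2*x^2 - x - 4 = 0 has no rational roots; quadratic formula: x = (1 ± √33)/4.
  ⇒ x = 1/4 - sqrt(33)/4 ≈ -1.1861, 1/4 + sqrt(33)/4 ≈ 1.6861

f''(x) = 2*(4*x^2*(4*x - 1) + (1 - 12*x)*(x^2 + 2))/(x^2 + 2)^3
Second-derivative test at each critical point:
  f''(-1.1861) = 0.9898 > 0 → local minimum
  f''(1.6861) = -0.4898 < 0 → local maximum

Critical points: x = 1/4 - sqrt(33)/4 ≈ -1.1861 (local minimum); x = 1/4 + sqrt(33)/4 ≈ 1.6861 (local maximum)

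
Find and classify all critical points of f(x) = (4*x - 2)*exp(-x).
f'(x) = 2*(3 - 2*x)*exp(-x)

Solve f'(x) = 0:
  f'(x) = (6 - 4*x)·exp(-x) and exp(-x) > 0 for every x, so f'(x) = 0 ⇔ 6 - 4*x = 0.
  Factor: 6 - 4*x = -2*(2*x - 3) = 0.
  ⇒ x = 3/2

f''(x) = 2*(2*x - 5)*exp(-x)
Second-derivative test at each critical point:
  f''(3/2) = -0.8925 < 0 → local maximum

Critical points: x = 3/2 (local maximum)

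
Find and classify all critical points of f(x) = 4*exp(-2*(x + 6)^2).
f'(x) = 16*(-x - 6)*exp(-2*(x + 6)^2)

Solve f'(x) = 0:
  f'(x) = (-16*x - 96)·exp(-2*(x + 6)^2) and exp(-2*(x + 6)^2) > 0 for every x, so f'(x) = 0 ⇔ -16*x - 96 = 0.
  Factor: -16*x - 96 = -16*(x + 6) = 0.
  ⇒ x = -6

f''(x) = 16*(4*(x + 6)^2 - 1)*exp(-2*(x + 6)^2)
Second-derivative test at each critical point:
  f''(-6) = -16 < 0 → local maximum

Critical points: x = -6 (local maximum)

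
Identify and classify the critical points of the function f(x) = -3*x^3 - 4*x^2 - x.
f'(x) = -9*x^2 - 8*x - 1

Solve f'(x) = 0:
  9*x^2 + 8*x + 1 = 0 has no rational roots; quadratic formula: x = (-8 ± √28)/18.
  ⇒ x = -4/9 - sqrt(7)/9 ≈ -0.7384, -4/9 + sqrt(7)/9 ≈ -0.1505

f''(x) = -18*x - 8
Second-derivative test at each critical point:
  f''(-0.7384) = 5.2915 > 0 → local minimum
  f''(-0.1505) = -5.2915 < 0 → local maximum

Critical points: x = -4/9 - sqrt(7)/9 ≈ -0.7384 (local minimum); x = -4/9 + sqrt(7)/9 ≈ -0.1505 (local maximum)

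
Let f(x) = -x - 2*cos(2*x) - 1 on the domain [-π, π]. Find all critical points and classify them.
f'(x) = 4*sin(2*x) - 1

Solve f'(x) = 0 on [-π, π]:
  f'(x) = 0 ⇔ sin(2*x) = 1/4, i.e. 2*x = arcsin(1/4) + 2nπ or 2*x = π − arcsin(1/4) + 2nπ; keep the solutions lying in [-π, π].
  ⇒ x = -pi + asin(1/4)/2 ≈ -3.0153, -pi/2 - asin(1/4)/2 ≈ -1.6971, asin(1/4)/2 ≈ 0.1263, -asin(1/4)/2 + pi/2 ≈ 1.4445

f''(x) = 8*cos(2*x)
Second-derivative test at each critical point:
  f''(-3.0153) = 7.7460 > 0 → local minimum
  f''(-1.6971) = -7.7460 < 0 → local maximum
  f''(0.1263) = 7.7460 > 0 → local minimum
  f''(1.4445) = -7.7460 < 0 → local maximum

Critical points: x = -pi + asin(1/4)/2 ≈ -3.0153 (local minimum); x = -pi/2 - asin(1/4)/2 ≈ -1.6971 (local maximum); x = asin(1/4)/2 ≈ 0.1263 (local minimum); x = -asin(1/4)/2 + pi/2 ≈ 1.4445 (local maximum)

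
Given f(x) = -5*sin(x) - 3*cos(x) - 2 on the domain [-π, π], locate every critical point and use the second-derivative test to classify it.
f'(x) = 3*sin(x) - 5*cos(x)

Solve f'(x) = 0 on [-π, π]:
  f'(x) = 0 ⇔ -5*cos(x) = -3*sin(x) ⇔ tan(x) = 5/3, i.e. x = arctan(5/3) + nπ; keep the solutions lying in [-π, π].
  ⇒ x = -pi + atan(5/3) ≈ -2.1112, atan(5/3) ≈ 1.0304

f''(x) = 5*sin(x) + 3*cos(x)
Second-derivative test at each critical point:
  f''(-2.1112) = -5.8310 < 0 → local maximum
  f''(1.0304) = 5.8310 > 0 → local minimum

Critical points: x = -pi + atan(5/3) ≈ -2.1112 (local maximum); x = atan(5/3) ≈ 1.0304 (local minimum)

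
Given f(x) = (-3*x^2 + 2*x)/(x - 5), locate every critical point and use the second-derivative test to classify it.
f'(x) = (-3*x^2 + 30*x - 10)/(x^2 - 10*x + 25)

Solve f'(x) = 0:
  f'(x) = -(3*x^2 - 30*x + 10)/(x - 5)^2; the denominator is positive wherever f is defined, so f'(x) = 0 ⇔ -3*x^2 + 30*x - 10 = 0.
  3*x^2 - 30*x + 10 = 0 has no rational roots; quadratic formula: x = (30 ± √780)/6.
  ⇒ x = 5 - sqrt(195)/3 ≈ 0.3453, sqrt(195)/3 + 5 ≈ 9.6547

f''(x) = -130/(x^3 - 15*x^2 + 75*x - 125)
Second-derivative test at each critical point:
  f''(0.3453) = 1.2890 > 0 → local minimum
  f''(9.6547) = -1.2890 < 0 → local maximum

Critical points: x = 5 - sqrt(195)/3 ≈ 0.3453 (local minimum); x = sqrt(195)/3 + 5 ≈ 9.6547 (local maximum)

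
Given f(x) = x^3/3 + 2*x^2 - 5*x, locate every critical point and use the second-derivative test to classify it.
f'(x) = x^2 + 4*x - 5

Solve f'(x) = 0:
  Factor: x^2 + 4*x - 5 = (x - 1)*(x + 5) = 0.
  ⇒ x = -5, 1

f''(x) = 2*x + 4
Second-derivative test at each critical point:
  f''(-5) = -6 < 0 → local maximum
  f''(1) = 6 > 0 → local minimum

Critical points: x = -5 (local maximum); x = 1 (local minimum)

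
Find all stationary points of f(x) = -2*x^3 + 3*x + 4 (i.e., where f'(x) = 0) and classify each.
f'(x) = 3 - 6*x^2

Solve f'(x) = 0:
  Factor: 3 - 6*x^2 = -3*(2*x^2 - 1); 2*x^2 - 1 = 0 has no rational roots; quadratic formula: x = (0 ± √8)/4.
  ⇒ x = -sqrt(2)/2 ≈ -0.7071, sqrt(2)/2 ≈ 0.7071

f''(x) = -12*x
Second-derivative test at each critical point:
  f''(-0.7071) = 8.4853 > 0 → local minimum
  f''(0.7071) = -8.4853 < 0 → local maximum

Critical points: x = -sqrt(2)/2 ≈ -0.7071 (local minimum); x = sqrt(2)/2 ≈ 0.7071 (local maximum)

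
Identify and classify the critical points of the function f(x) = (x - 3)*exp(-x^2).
f'(x) = (-2*x*(x - 3) + 1)*exp(-x^2)

Solve f'(x) = 0:
  f'(x) = (-2*x^2 + 6*x + 1)·exp(-x^2) and exp(-x^2) > 0 for every x, so f'(x) = 0 ⇔ -2*x^2 + 6*x + 1 = 0.
  2*x^2 - 6*x - 1 = 0 has no rational roots; quadratic formula: x = (6 ± √44)/4.
  ⇒ x = 3/2 - sqrt(11)/2 ≈ -0.1583, 3/2 + sqrt(11)/2 ≈ 3.1583

f''(x) = 2*(2*x^2*(x - 3) - 3*x + 3)*exp(-x^2)
Second-derivative test at each critical point:
  f''(-0.1583) = 6.4691 > 0 → local minimum
  f''(3.1583) = -3.088e-04 < 0 → local maximum

Critical points: x = 3/2 - sqrt(11)/2 ≈ -0.1583 (local minimum); x = 3/2 + sqrt(11)/2 ≈ 3.1583 (local maximum)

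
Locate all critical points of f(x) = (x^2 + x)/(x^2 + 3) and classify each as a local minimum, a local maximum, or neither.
f'(x) = (-x^2 + 6*x + 3)/(x^4 + 6*x^2 + 9)

Solve f'(x) = 0:
  f'(x) = -(x^2 - 6*x - 3)/(x^2 + 3)^2; the denominator is positive wherever f is defined, so f'(x) = 0 ⇔ -x^2 + 6*x + 3 = 0.
  x^2 - 6*x - 3 = 0 has no rational roots; quadratic formula: x = (6 ± √48)/2.
  ⇒ x = 3 - 2*sqrt(3) ≈ -0.4641, 3 + 2*sqrt(3) ≈ 6.4641

f''(x) = 2*(x^3 - 9*x^2 - 9*x + 9)/(x^6 + 9*x^4 + 27*x^2 + 27)
Second-derivative test at each critical point:
  f''(-0.4641) = 0.6701 > 0 → local minimum
  f''(6.4641) = -0.0035 < 0 → local maximum

Critical points: x = 3 - 2*sqrt(3) ≈ -0.4641 (local minimum); x = 3 + 2*sqrt(3) ≈ 6.4641 (local maximum)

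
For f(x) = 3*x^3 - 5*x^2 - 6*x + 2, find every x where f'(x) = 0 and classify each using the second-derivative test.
f'(x) = 9*x^2 - 10*x - 6

Solve f'(x) = 0:
  9*x^2 - 10*x - 6 = 0 has no rational roots; quadratic formula: x = (10 ± √316)/18.
  ⇒ x = 5/9 - sqrt(79)/9 ≈ -0.4320, 5/9 + sqrt(79)/9 ≈ 1.5431

f''(x) = 18*x - 10
Second-derivative test at each critical point:
  f''(-0.4320) = -17.7764 < 0 → local maximum
  f''(1.5431) = 17.7764 > 0 → local minimum

Critical points: x = 5/9 - sqrt(79)/9 ≈ -0.4320 (local maximum); x = 5/9 + sqrt(79)/9 ≈ 1.5431 (local minimum)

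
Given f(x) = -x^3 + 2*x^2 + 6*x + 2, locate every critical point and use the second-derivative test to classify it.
f'(x) = -3*x^2 + 4*x + 6

Solve f'(x) = 0:
  3*x^2 - 4*x - 6 = 0 has no rational roots; quadratic formula: x = (4 ± √88)/6.
  ⇒ x = 2/3 - sqrt(22)/3 ≈ -0.8968, 2/3 + sqrt(22)/3 ≈ 2.2301

f''(x) = 4 - 6*x
Second-derivative test at each critical point:
  f''(-0.8968) = 9.3808 > 0 → local minimum
  f''(2.2301) = -9.3808 < 0 → local maximum

Critical points: x = 2/3 - sqrt(22)/3 ≈ -0.8968 (local minimum); x = 2/3 + sqrt(22)/3 ≈ 2.2301 (local maximum)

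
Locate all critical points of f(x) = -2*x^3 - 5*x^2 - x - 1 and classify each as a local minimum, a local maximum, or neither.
f'(x) = -6*x^2 - 10*x - 1

Solve f'(x) = 0:
  6*x^2 + 10*x + 1 = 0 has no rational roots; quadratic formula: x = (-10 ± √76)/12.
  ⇒ x = -5/6 - sqrt(19)/6 ≈ -1.5598, -5/6 + sqrt(19)/6 ≈ -0.1069

f''(x) = -12*x - 10
Second-derivative test at each critical point:
  f''(-1.5598) = 8.7178 > 0 → local minimum
  f''(-0.1069) = -8.7178 < 0 → local maximum

Critical points: x = -5/6 - sqrt(19)/6 ≈ -1.5598 (local minimum); x = -5/6 + sqrt(19)/6 ≈ -0.1069 (local maximum)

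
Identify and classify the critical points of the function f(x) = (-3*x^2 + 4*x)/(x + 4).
f'(x) = (-3*x^2 - 24*x + 16)/(x^2 + 8*x + 16)

Solve f'(x) = 0:
  f'(x) = -(3*x^2 + 24*x - 16)/(x + 4)^2; the denominator is positive wherever f is defined, so f'(x) = 0 ⇔ -3*x^2 - 24*x + 16 = 0.
  3*x^2 + 24*x - 16 = 0 has no rational roots; quadratic formula: x = (-24 ± √768)/6.
  ⇒ x = -8*sqrt(3)/3 - 4 ≈ -8.6188, -4 + 8*sqrt(3)/3 ≈ 0.6188

f''(x) = -128/(x^3 + 12*x^2 + 48*x + 64)
Second-derivative test at each critical point:
  f''(-8.6188) = 1.2990 > 0 → local minimum
  f''(0.6188) = -1.2990 < 0 → local maximum

Critical points: x = -8*sqrt(3)/3 - 4 ≈ -8.6188 (local minimum); x = -4 + 8*sqrt(3)/3 ≈ 0.6188 (local maximum)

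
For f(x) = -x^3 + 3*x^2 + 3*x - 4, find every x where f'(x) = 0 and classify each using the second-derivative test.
f'(x) = -3*x^2 + 6*x + 3

Solve f'(x) = 0:
  Factor: -3*x^2 + 6*x + 3 = -3*(x^2 - 2*x - 1); x^2 - 2*x - 1 = 0 has no rational roots; quadratic formula: x = (2 ± √8)/2.
  ⇒ x = 1 - sqrt(2) ≈ -0.4142, 1 + sqrt(2) ≈ 2.4142

f''(x) = 6 - 6*x
Second-derivative test at each critical point:
  f''(-0.4142) = 8.4853 > 0 → local minimum
  f''(2.4142) = -8.4853 < 0 → local maximum

Critical points: x = 1 - sqrt(2) ≈ -0.4142 (local minimum); x = 1 + sqrt(2) ≈ 2.4142 (local maximum)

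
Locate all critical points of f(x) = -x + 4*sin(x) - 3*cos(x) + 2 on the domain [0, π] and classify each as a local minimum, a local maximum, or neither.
f'(x) = 3*sin(x) + 4*cos(x) - 1

Solve f'(x) = 0 on [0, π]:
  f'(x) = 0 ⇔ 3*sin(x) + 4*cos(x) = 1. Write the left side as R·cos(x + φ) with R = √(4² + (-3)²) = 5, cos φ = 4/5, sin φ = -3/5; then cos(x + φ) = 1/5. Solve for x and keep the solutions lying in [0, π].
  ⇒ x = atan((3 + 8*sqrt(6))/(4 - 6*sqrt(6))) + pi ≈ 2.0129

f''(x) = -4*sin(x) + 3*cos(x)
Second-derivative test at each critical point:
  f''(2.0129) = -4.8990 < 0 → local maximum

Critical points: x = atan((3 + 8*sqrt(6))/(4 - 6*sqrt(6))) + pi ≈ 2.0129 (local maximum)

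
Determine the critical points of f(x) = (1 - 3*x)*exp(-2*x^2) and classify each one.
f'(x) = (4*x*(3*x - 1) - 3)*exp(-2*x^2)

Solve f'(x) = 0:
  f'(x) = (12*x^2 - 4*x - 3)·exp(-2*x^2) and exp(-2*x^2) > 0 for every x, so f'(x) = 0 ⇔ 12*x^2 - 4*x - 3 = 0.
  12*x^2 - 4*x - 3 = 0 has no rational roots; quadratic formula: x = (4 ± √160)/24.
  ⇒ x = 1/6 - sqrt(10)/6 ≈ -0.3604, 1/6 + sqrt(10)/6 ≈ 0.6937

f''(x) = 4*(4*x^2*(1 - 3*x) + 9*x - 1)*exp(-2*x^2)
Second-derivative test at each critical point:
  f''(-0.3604) = -9.7556 < 0 → local maximum
  f''(0.6937) = 4.8313 > 0 → local minimum

Critical points: x = 1/6 - sqrt(10)/6 ≈ -0.3604 (local maximum); x = 1/6 + sqrt(10)/6 ≈ 0.6937 (local minimum)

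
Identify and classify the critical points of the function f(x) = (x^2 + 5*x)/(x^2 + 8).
f'(x) = (-5*x^2 + 16*x + 40)/(x^4 + 16*x^2 + 64)

Solve f'(x) = 0:
  f'(x) = -(5*x^2 - 16*x - 40)/(x^2 + 8)^2; the denominator is positive wherever f is defined, so f'(x) = 0 ⇔ -5*x^2 + 16*x + 40 = 0.
  5*x^2 - 16*x - 40 = 0 has no rational roots; quadratic formula: x = (16 ± √1056)/10.
  ⇒ x = 8/5 - 2*sqrt(66)/5 ≈ -1.6496, 8/5 + 2*sqrt(66)/5 ≈ 4.8496

f''(x) = 2*(5*x^3 - 24*x^2 - 120*x + 64)/(x^6 + 24*x^4 + 192*x^2 + 512)
Second-derivative test at each critical point:
  f''(-1.6496) = 0.2827 > 0 → local minimum
  f''(4.8496) = -0.0327 < 0 → local maximum

Critical points: x = 8/5 - 2*sqrt(66)/5 ≈ -1.6496 (local minimum); x = 8/5 + 2*sqrt(66)/5 ≈ 4.8496 (local maximum)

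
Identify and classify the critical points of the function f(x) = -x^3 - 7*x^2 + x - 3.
f'(x) = -3*x^2 - 14*x + 1

Solve f'(x) = 0:
  3*x^2 + 14*x - 1 = 0 has no rational roots; quadratic formula: x = (-14 ± √208)/6.
  ⇒ x = -2*sqrt(13)/3 - 7/3 ≈ -4.7370, -7/3 + 2*sqrt(13)/3 ≈ 0.0704

f''(x) = -6*x - 14
Second-derivative test at each critical point:
  f''(-4.7370) = 14.4222 > 0 → local minimum
  f''(0.0704) = -14.4222 < 0 → local maximum

Critical points: x = -2*sqrt(13)/3 - 7/3 ≈ -4.7370 (local minimum); x = -7/3 + 2*sqrt(13)/3 ≈ 0.0704 (local maximum)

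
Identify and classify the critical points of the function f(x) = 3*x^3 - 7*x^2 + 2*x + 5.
f'(x) = 9*x^2 - 14*x + 2

Solve f'(x) = 0:
  9*x^2 - 14*x + 2 = 0 has no rational roots; quadratic formula: x = (14 ± √124)/18.
  ⇒ x = 7/9 - sqrt(31)/9 ≈ 0.1591, sqrt(31)/9 + 7/9 ≈ 1.3964

f''(x) = 18*x - 14
Second-derivative test at each critical point:
  f''(0.1591) = -11.1355 < 0 → local maximum
  f''(1.3964) = 11.1355 > 0 → local minimum

Critical points: x = 7/9 - sqrt(31)/9 ≈ 0.1591 (local maximum); x = sqrt(31)/9 + 7/9 ≈ 1.3964 (local minimum)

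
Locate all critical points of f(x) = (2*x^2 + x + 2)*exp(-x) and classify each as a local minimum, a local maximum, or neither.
f'(x) = (-2*x^2 + 3*x - 1)*exp(-x)

Solve f'(x) = 0:
  f'(x) = (-2*x^2 + 3*x - 1)·exp(-x) and exp(-x) > 0 for every x, so f'(x) = 0 ⇔ -2*x^2 + 3*x - 1 = 0.
  Factor: -2*x^2 + 3*x - 1 = -(x - 1)*(2*x - 1) = 0.
  ⇒ x = 1/2, 1

f''(x) = (2*x^2 - 7*x + 4)*exp(-x)
Second-derivative test at each critical point:
  f''(1/2) = 0.6065 > 0 → local minimum
  f''(1) = -0.3679 < 0 → local maximum

Critical points: x = 1/2 (local minimum); x = 1 (local maximum)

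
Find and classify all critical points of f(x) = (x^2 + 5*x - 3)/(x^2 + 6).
f'(x) = (-5*x^2 + 18*x + 30)/(x^4 + 12*x^2 + 36)

Solve f'(x) = 0:
  f'(x) = -(5*x^2 - 18*x - 30)/(x^2 + 6)^2; the denominator is positive wherever f is defined, so f'(x) = 0 ⇔ -5*x^2 + 18*x + 30 = 0.
  5*x^2 - 18*x - 30 = 0 has no rational roots; quadratic formula: x = (18 ± √924)/10.
  ⇒ x = 9/5 - sqrt(231)/5 ≈ -1.2397, 9/5 + sqrt(231)/5 ≈ 4.8397

f''(x) = 2*(5*x^3 - 27*x^2 - 90*x + 54)/(x^6 + 18*x^4 + 108*x^2 + 216)
Second-derivative test at each critical point:
  f''(-1.2397) = 0.5351 > 0 → local minimum
  f''(4.8397) = -0.0351 < 0 → local maximum

Critical points: x = 9/5 - sqrt(231)/5 ≈ -1.2397 (local minimum); x = 9/5 + sqrt(231)/5 ≈ 4.8397 (local maximum)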